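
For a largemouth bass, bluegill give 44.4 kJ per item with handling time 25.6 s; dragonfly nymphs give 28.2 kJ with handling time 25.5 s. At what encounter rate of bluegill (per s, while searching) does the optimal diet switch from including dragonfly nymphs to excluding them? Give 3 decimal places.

0.069 per s

Drop dragonfly nymphs once their profitability E₂/h₂ falls below the rate achievable on bluegill alone: E₂/h₂ = λE₁/(1 + λh₁).
Solve for λ: λE₁h₂ = E₂(1 + λh₁) → λ(E₁h₂ − E₂h₁) = E₂ → λ = E₂/(E₁h₂ − E₂h₁).
λ = 28.2/(44.4×25.5 − 28.2×25.6) = 28.2/410.3 = 0.06873 per s.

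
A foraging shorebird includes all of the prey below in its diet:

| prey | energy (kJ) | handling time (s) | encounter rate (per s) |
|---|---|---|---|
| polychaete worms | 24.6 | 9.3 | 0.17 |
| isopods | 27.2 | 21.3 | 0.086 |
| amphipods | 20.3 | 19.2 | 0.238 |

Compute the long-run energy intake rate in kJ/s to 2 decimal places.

R = (0.17×24.6 + 0.086×27.2 + 0.238×20.3) / (1 + 0.17×9.3 + 0.086×21.3 + 0.238×19.2) = 11.35/8.982 = 1.264 kJ/s.

1.26 kJ/s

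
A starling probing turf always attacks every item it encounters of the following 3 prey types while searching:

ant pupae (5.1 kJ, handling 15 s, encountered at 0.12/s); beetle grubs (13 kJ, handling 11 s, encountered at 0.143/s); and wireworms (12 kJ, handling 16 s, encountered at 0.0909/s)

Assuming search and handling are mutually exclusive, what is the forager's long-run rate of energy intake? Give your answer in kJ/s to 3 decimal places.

0.611 kJ/s

R = (0.12×5.1 + 0.143×13 + 0.0909×12) / (1 + 0.12×15 + 0.143×11 + 0.0909×16) = 3.562/5.827 = 0.6112 kJ/s.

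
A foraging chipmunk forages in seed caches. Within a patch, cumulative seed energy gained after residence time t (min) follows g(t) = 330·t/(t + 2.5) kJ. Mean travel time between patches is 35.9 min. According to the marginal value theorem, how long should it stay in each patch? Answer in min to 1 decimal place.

9.5 min

By the marginal value theorem, leave when the instantaneous gain rate g'(t) equals the habitat-wide average g(t)/(T + t).
g'(t) = 330·2.5/(t + 2.5)². Setting 330·2.5/(t+2.5)² = 330t/[(t+2.5)(35.9+t)] gives 2.5(35.9+t) = t(t+2.5), so t² = 2.5×35.9 = 89.75.
t* = √89.75 = 9.474 min.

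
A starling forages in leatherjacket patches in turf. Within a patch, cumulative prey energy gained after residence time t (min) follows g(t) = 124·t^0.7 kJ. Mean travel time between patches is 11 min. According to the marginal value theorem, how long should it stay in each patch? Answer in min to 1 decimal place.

25.7 min

Optimal t* satisfies g'(t*) = g(t*)/(T + t*).
g'(t) = 0.7·124·t^-0.3. Setting 0.7·124·t^-0.3 = 124·t^0.7/(11+t) gives 0.7(11+t) = t, so 0.30·t = 0.7×11.
t* = 0.7×11/0.30 = 25.67 min.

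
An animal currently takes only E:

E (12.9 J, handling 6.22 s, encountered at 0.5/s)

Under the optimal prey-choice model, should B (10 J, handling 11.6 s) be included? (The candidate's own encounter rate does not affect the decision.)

No

Intake rate on the current diet: R = (0.5×12.9) / (1 + 0.5×6.22) = 6.45/4.11 = 1.569 J/s.
B: E/h = 10/11.6 = 0.8621 J/s.
Since 0.8621 < R, time spent handling B is better spent searching.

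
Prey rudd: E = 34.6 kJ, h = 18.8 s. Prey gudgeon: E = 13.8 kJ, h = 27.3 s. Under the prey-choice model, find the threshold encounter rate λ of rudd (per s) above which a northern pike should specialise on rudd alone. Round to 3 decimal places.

0.020 per s

At the threshold, the rate on rudd alone equals the profitability of gudgeon: λ·34.6/(1 + λ·18.8) = 13.8/27.3 = 0.5055.
Rearranging, λ(34.6 − 0.5055×18.8) = 0.5055, so λ = 0.5055/25.1 = 0.02014 per s.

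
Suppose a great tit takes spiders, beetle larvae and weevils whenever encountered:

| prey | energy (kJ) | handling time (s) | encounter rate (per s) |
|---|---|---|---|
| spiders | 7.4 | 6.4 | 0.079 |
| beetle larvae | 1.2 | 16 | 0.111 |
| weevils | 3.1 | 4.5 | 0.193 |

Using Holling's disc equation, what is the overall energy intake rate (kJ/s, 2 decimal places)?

R = Σλ_iE_i / (1 + Σλ_ih_i)
Numerator: 0.079×7.4 + 0.111×1.2 + 0.193×3.1 = 1.316
Denominator: 1 + 0.079×6.4 + 0.111×16 + 0.193×4.5 = 4.15
R = 1.316/4.15 = 0.3171 kJ/s

0.32 kJ/s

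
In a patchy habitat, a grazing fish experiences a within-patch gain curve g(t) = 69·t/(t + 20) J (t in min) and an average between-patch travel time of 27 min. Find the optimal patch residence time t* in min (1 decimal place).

23.2 min

By the marginal value theorem, leave when the instantaneous gain rate g'(t) equals the habitat-wide average g(t)/(T + t).
g'(t) = 69·20/(t + 20)². Setting 69·20/(t+20)² = 69t/[(t+20)(27+t)] gives 20(27+t) = t(t+20), so t² = 20×27 = 540.
t* = √540 = 23.24 min.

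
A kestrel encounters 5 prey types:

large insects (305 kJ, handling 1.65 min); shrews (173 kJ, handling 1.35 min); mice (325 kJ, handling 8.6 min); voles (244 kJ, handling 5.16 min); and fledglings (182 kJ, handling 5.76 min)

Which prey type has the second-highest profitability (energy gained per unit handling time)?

shrews

Profitability E/h (kJ/min): large insects = 305/1.65 = 185, shrews = 173/1.35 = 128, mice = 325/8.6 = 37.8, voles = 244/5.16 = 47.3, fledglings = 182/5.76 = 31.6.
Ranked: large insects > shrews > voles > mice > fledglings.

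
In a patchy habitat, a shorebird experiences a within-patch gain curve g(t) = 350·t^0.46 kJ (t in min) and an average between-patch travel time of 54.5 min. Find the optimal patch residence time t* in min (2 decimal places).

46.43 min

By the marginal value theorem, leave when the instantaneous gain rate g'(t) equals the habitat-wide average g(t)/(T + t).
g'(t) = 0.46·350·t^-0.54. Setting 0.46·350·t^-0.54 = 350·t^0.46/(54.5+t) gives 0.46(54.5+t) = t, so 0.54·t = 0.46×54.5.
t* = 0.46×54.5/0.54 = 46.43 min.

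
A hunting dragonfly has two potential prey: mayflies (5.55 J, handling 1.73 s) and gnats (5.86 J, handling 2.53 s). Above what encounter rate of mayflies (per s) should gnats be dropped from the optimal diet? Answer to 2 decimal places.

At the threshold, the rate on mayflies alone equals the profitability of gnats: λ·5.55/(1 + λ·1.73) = 5.86/2.53 = 2.316.
Rearranging, λ(5.55 − 2.316×1.73) = 2.316, so λ = 2.316/1.543 = 1.501 per s.

1.50 per s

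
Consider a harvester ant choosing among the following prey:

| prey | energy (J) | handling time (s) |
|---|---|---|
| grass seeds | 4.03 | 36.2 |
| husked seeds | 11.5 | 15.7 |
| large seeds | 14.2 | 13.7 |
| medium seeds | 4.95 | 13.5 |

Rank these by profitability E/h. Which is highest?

Profitability E/h (J/s): grass seeds = 4.03/36.2 = 0.111, husked seeds = 11.5/15.7 = 0.732, large seeds = 14.2/13.7 = 1.04, medium seeds = 4.95/13.5 = 0.367.
Ranked: large seeds > husked seeds > medium seeds > grass seeds.

large seeds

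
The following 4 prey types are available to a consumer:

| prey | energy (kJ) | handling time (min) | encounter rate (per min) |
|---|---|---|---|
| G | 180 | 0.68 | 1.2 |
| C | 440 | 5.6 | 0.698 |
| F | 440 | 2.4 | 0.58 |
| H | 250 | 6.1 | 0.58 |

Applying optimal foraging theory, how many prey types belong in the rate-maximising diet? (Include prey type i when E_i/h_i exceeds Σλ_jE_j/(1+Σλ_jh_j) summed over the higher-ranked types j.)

Rank by E/h (kJ/min): G 265, F 183, C 78.6, H 41. Include each in turn until the next type's E/h falls below the running intake rate.
Rate on top 1: 118.9. F: 183 > 118.9 → include.
Rate on top 2: 146.9. C: 78.6 < 146.9 → exclude; stop.
Optimal diet: G, F — 2 of 4 types.

2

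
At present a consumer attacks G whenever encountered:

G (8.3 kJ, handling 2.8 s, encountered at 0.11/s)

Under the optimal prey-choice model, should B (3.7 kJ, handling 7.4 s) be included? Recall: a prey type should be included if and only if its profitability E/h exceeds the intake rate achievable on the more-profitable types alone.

On G alone, R = ΣλE/(1+Σλh) = 0.913/1.308 = 0.698 kJ/s.
Profitability of B: 3.7/7.4 = 0.5 kJ/s.
Since 0.5 < R, time spent handling B is better spent searching.

No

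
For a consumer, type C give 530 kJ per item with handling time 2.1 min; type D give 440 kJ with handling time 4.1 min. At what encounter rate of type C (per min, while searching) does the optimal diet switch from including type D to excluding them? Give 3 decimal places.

The zero-one rule: include type D iff E₂/h₂ > λE₁/(1+λh₁). Equality gives the switch point.
λE₁h₂ = E₂ + λE₂h₁ ⇒ λ = E₂/(E₁h₂ − E₂h₁) = 440/(2173 − 924) = 0.3523 per min.

0.352 per min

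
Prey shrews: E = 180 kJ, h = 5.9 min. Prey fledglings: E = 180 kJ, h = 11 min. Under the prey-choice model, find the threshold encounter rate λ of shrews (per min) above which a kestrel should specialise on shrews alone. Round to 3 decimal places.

0.196 per min

The zero-one rule: include fledglings iff E₂/h₂ > λE₁/(1+λh₁). Equality gives the switch point.
λE₁h₂ = E₂ + λE₂h₁ ⇒ λ = E₂/(E₁h₂ − E₂h₁) = 180/(1980 − 1062) = 0.1961 per min.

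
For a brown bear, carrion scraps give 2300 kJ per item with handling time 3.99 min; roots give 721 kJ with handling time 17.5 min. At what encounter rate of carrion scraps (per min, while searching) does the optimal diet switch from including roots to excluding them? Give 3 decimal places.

At the threshold, the rate on carrion scraps alone equals the profitability of roots: λ·2300/(1 + λ·3.99) = 721/17.5 = 41.2.
Rearranging, λ(2300 − 41.2×3.99) = 41.2, so λ = 41.2/2136 = 0.01929 per min.

0.019 per min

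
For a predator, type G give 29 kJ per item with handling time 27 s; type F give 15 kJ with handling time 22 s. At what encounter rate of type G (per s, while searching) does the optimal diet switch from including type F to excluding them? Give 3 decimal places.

The zero-one rule: include type F iff E₂/h₂ > λE₁/(1+λh₁). Equality gives the switch point.
λE₁h₂ = E₂ + λE₂h₁ ⇒ λ = E₂/(E₁h₂ − E₂h₁) = 15/(638 − 405) = 0.06438 per s.

0.064 per s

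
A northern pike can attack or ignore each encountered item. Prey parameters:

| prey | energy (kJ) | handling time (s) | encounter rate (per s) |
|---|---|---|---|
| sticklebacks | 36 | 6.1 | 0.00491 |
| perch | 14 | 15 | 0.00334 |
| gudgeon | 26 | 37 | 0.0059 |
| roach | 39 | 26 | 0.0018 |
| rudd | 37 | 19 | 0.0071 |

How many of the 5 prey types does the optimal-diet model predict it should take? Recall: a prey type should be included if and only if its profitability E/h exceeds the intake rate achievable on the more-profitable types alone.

5

E/h in descending order: sticklebacks 5.9, rudd 1.95, roach 1.5, perch 0.933, gudgeon 0.703 kJ/s. The optimal diet is the largest prefix of this list for which every included type satisfies E_i/h_i > R on the types above it.
Rate on top 1: 0.1716. rudd: 1.95 > 0.1716 → include.
Rate on top 2: 0.3773. roach: 1.5 > 0.3773 → include.
Rate on top 3: 0.4206. perch: 0.933 > 0.4206 → include.
Rate on top 4: 0.441. gudgeon: 0.703 > 0.441 → include.
Optimal diet: sticklebacks, rudd, roach, perch, gudgeon — 5 of 5 types.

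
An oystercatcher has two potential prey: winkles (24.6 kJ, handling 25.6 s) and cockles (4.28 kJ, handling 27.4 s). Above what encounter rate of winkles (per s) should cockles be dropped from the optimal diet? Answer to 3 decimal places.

0.008 per s

The zero-one rule: include cockles iff E₂/h₂ > λE₁/(1+λh₁). Equality gives the switch point.
λE₁h₂ = E₂ + λE₂h₁ ⇒ λ = E₂/(E₁h₂ − E₂h₁) = 4.28/(674 − 109.6) = 0.007582 per s.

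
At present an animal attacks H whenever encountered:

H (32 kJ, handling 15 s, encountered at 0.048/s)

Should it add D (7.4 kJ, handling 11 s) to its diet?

On H alone, R = ΣλE/(1+Σλh) = 1.536/1.72 = 0.893 kJ/s.
D: E/h = 7.4/11 = 0.6727 kJ/s.
0.6727 < 0.893, so adding D would lower the average — exclude it.

No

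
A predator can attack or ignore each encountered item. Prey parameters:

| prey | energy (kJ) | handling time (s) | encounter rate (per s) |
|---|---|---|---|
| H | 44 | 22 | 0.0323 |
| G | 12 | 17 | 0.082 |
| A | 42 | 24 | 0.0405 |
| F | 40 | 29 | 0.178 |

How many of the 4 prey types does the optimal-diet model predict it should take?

3

E/h in descending order: H 2, A 1.75, F 1.38, G 0.706 kJ/s. The optimal diet is the largest prefix of this list for which every included type satisfies E_i/h_i > R on the types above it.
Rate on top 1: 0.8308. A: 1.75 > 0.8308 → include.
Rate on top 2: 1.164. F: 1.38 > 1.164 → include.
Rate on top 3: 1.306. G: 0.706 < 1.306 → exclude; stop.
Optimal diet: H, A, F — 3 of 4 types.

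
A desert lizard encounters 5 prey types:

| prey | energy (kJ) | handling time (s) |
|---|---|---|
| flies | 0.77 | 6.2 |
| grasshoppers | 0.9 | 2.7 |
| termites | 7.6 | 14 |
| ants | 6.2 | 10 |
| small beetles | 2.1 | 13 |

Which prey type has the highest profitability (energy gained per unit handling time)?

ants

In descending order of E/h:
ants: 6.2/10 = 0.62 kJ/s
termites: 7.6/14 = 0.543 kJ/s
grasshoppers: 0.9/2.7 = 0.333 kJ/s
small beetles: 2.1/13 = 0.162 kJ/s
flies: 0.77/6.2 = 0.124 kJ/s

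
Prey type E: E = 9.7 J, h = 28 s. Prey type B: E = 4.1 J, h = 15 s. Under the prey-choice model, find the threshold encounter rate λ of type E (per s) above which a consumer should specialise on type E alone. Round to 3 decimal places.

At the threshold, the rate on type E alone equals the profitability of type B: λ·9.7/(1 + λ·28) = 4.1/15 = 0.2733.
Rearranging, λ(9.7 − 0.2733×28) = 0.2733, so λ = 0.2733/2.047 = 0.1336 per s.

0.134 per s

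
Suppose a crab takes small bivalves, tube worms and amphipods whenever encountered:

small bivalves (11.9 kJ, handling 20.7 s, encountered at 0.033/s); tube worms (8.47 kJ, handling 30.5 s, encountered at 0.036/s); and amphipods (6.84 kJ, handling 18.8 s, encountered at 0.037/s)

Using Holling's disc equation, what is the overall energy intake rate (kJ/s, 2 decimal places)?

0.27 kJ/s

R = Σλ_iE_i / (1 + Σλ_ih_i)
Numerator: 0.033×11.9 + 0.036×8.47 + 0.037×6.84 = 0.9507
Denominator: 1 + 0.033×20.7 + 0.036×30.5 + 0.037×18.8 = 3.477
R = 0.9507/3.477 = 0.2734 kJ/s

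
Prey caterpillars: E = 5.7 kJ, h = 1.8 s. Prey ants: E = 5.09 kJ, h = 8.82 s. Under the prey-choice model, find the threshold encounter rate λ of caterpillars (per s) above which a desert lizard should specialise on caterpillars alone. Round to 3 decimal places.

At the threshold, the rate on caterpillars alone equals the profitability of ants: λ·5.7/(1 + λ·1.8) = 5.09/8.82 = 0.5771.
Rearranging, λ(5.7 − 0.5771×1.8) = 0.5771, so λ = 0.5771/4.661 = 0.1238 per s.

0.124 per s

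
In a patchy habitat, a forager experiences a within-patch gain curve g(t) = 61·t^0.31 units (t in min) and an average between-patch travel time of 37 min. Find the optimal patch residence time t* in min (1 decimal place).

16.6 min

Maximise g(t)/(T+t): set derivative to zero → g'(t)(T+t) = g(t).
g'(t) = 0.31·61·t^-0.69. Setting 0.31·61·t^-0.69 = 61·t^0.31/(37+t) gives 0.31(37+t) = t, so 0.69·t = 0.31×37.
t* = 0.31×37/0.69 = 16.62 min.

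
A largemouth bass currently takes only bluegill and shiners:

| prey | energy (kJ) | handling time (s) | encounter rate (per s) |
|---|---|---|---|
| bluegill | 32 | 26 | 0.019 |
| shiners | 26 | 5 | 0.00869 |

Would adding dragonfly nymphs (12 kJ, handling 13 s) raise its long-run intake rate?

On bluegill and shiners alone, R = ΣλE/(1+Σλh) = 0.8339/1.537 = 0.5424 kJ/s.
dragonfly nymphs: E/h = 12/13 = 0.9231 kJ/s.
Since 0.9231 > R, including dragonfly nymphs increases the long-run rate.

Yes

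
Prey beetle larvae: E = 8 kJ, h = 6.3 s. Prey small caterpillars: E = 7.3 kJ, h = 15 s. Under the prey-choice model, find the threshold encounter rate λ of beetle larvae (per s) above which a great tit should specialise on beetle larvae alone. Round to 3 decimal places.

At the threshold, the rate on beetle larvae alone equals the profitability of small caterpillars: λ·8/(1 + λ·6.3) = 7.3/15 = 0.4867.
Rearranging, λ(8 − 0.4867×6.3) = 0.4867, so λ = 0.4867/4.934 = 0.09864 per s.

0.099 per s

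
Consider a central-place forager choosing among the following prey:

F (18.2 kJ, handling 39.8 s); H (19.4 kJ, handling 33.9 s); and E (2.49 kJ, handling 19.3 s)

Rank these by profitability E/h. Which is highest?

H

In descending order of E/h:
H: 19.4/33.9 = 0.572 kJ/s
F: 18.2/39.8 = 0.457 kJ/s
E: 2.49/19.3 = 0.129 kJ/s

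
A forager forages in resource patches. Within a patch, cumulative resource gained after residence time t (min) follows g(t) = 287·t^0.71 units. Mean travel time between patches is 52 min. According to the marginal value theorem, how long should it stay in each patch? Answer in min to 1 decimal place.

Optimal t* satisfies g'(t*) = g(t*)/(T + t*).
g'(t) = 0.71·287·t^-0.29. Setting 0.71·287·t^-0.29 = 287·t^0.71/(52+t) gives 0.71(52+t) = t, so 0.29·t = 0.71×52.
t* = 0.71×52/0.29 = 127.3 min.

127.3 min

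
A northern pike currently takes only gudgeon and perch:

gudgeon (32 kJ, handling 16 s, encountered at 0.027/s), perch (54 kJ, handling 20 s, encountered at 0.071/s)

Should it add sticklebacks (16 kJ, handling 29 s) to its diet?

On gudgeon and perch alone, R = ΣλE/(1+Σλh) = 4.698/2.852 = 1.647 kJ/s.
sticklebacks: E/h = 16/29 = 0.5517 kJ/s.
0.5517 < 1.647, so adding sticklebacks would lower the average — exclude it.

No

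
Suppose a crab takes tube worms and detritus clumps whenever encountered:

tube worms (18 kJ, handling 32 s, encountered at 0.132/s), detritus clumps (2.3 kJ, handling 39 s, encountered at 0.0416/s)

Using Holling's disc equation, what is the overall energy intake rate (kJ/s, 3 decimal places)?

0.361 kJ/s

R = Σλ_iE_i / (1 + Σλ_ih_i)
Numerator: 0.132×18 + 0.0416×2.3 = 2.472
Denominator: 1 + 0.132×32 + 0.0416×39 = 6.846
R = 2.472/6.846 = 0.361 kJ/s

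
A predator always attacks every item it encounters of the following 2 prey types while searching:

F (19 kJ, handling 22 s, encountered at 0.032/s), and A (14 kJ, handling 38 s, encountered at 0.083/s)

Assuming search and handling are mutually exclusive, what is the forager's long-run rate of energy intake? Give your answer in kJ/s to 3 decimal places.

R = (0.032×19 + 0.083×14) / (1 + 0.032×22 + 0.083×38) = 1.77/4.858 = 0.3643 kJ/s.

0.364 kJ/s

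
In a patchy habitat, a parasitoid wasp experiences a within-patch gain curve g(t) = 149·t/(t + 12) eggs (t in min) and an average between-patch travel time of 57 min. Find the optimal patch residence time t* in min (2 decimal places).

Maximise g(t)/(T+t): set derivative to zero → g'(t)(T+t) = g(t).
g'(t) = 149·12/(t + 12)². Setting 149·12/(t+12)² = 149t/[(t+12)(57+t)] gives 12(57+t) = t(t+12), so t² = 12×57 = 684.
t* = √684 = 26.15 min.

26.15 min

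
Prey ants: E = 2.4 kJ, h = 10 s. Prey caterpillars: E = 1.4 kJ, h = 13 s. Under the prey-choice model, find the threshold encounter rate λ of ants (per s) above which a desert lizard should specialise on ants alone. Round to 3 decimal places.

0.081 per s

The zero-one rule: include caterpillars iff E₂/h₂ > λE₁/(1+λh₁). Equality gives the switch point.
λE₁h₂ = E₂ + λE₂h₁ ⇒ λ = E₂/(E₁h₂ − E₂h₁) = 1.4/(31.2 − 14) = 0.0814 per s.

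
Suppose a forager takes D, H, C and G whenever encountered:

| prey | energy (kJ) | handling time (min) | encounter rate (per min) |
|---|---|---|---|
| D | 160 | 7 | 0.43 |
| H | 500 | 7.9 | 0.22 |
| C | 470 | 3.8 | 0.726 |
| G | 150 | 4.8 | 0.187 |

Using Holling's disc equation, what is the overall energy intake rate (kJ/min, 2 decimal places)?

R = (0.43×160 + 0.22×500 + 0.726×470 + 0.187×150) / (1 + 0.43×7 + 0.22×7.9 + 0.726×3.8 + 0.187×4.8) = 548.1/9.404 = 58.28 kJ/min.

58.28 kJ/min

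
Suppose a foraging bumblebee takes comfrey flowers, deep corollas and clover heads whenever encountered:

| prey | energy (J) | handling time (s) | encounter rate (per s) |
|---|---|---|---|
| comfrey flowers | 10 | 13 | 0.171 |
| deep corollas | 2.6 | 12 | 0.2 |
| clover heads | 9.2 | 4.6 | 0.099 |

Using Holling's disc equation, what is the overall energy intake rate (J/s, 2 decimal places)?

0.52 J/s

R = Σλ_iE_i / (1 + Σλ_ih_i)
Numerator: 0.171×10 + 0.2×2.6 + 0.099×9.2 = 3.141
Denominator: 1 + 0.171×13 + 0.2×12 + 0.099×4.6 = 6.078
R = 3.141/6.078 = 0.5167 J/s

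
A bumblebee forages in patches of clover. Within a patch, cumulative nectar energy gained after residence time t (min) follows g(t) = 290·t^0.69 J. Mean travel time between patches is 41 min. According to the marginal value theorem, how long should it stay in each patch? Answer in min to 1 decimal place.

91.3 min

Maximise g(t)/(T+t): set derivative to zero → g'(t)(T+t) = g(t).
g'(t) = 0.69·290·t^-0.31. Setting 0.69·290·t^-0.31 = 290·t^0.69/(41+t) gives 0.69(41+t) = t, so 0.31·t = 0.69×41.
t* = 0.69×41/0.31 = 91.26 min.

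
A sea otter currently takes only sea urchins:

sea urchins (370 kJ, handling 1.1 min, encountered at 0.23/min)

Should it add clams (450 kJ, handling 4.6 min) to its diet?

Yes

On sea urchins alone, R = ΣλE/(1+Σλh) = 85.1/1.253 = 67.92 kJ/min.
Profitability of clams: 450/4.6 = 97.83 kJ/min.
97.83 > 67.92, so adding clams raises the average — include it.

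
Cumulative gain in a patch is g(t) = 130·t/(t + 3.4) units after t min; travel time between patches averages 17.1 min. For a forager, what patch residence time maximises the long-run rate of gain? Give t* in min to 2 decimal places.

Optimal t* satisfies g'(t*) = g(t*)/(T + t*).
g'(t) = 130·3.4/(t + 3.4)². Setting 130·3.4/(t+3.4)² = 130t/[(t+3.4)(17.1+t)] gives 3.4(17.1+t) = t(t+3.4), so t² = 3.4×17.1 = 58.14.
t* = √58.14 = 7.625 min.

7.62 min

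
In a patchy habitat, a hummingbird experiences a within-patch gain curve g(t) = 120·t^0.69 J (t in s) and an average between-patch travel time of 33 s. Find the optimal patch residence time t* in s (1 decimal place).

73.5 s

By the marginal value theorem, leave when the instantaneous gain rate g'(t) equals the habitat-wide average g(t)/(T + t).
g'(t) = 0.69·120·t^-0.31. Setting 0.69·120·t^-0.31 = 120·t^0.69/(33+t) gives 0.69(33+t) = t, so 0.31·t = 0.69×33.
t* = 0.69×33/0.31 = 73.45 s.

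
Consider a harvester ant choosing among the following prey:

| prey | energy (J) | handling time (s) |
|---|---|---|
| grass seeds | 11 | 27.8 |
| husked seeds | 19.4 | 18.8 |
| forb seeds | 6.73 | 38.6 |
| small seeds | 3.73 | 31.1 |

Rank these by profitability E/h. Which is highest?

Profitability E/h (J/s): grass seeds = 11/27.8 = 0.396, husked seeds = 19.4/18.8 = 1.03, forb seeds = 6.73/38.6 = 0.174, small seeds = 3.73/31.1 = 0.12.
Ranked: husked seeds > grass seeds > forb seeds > small seeds.

husked seeds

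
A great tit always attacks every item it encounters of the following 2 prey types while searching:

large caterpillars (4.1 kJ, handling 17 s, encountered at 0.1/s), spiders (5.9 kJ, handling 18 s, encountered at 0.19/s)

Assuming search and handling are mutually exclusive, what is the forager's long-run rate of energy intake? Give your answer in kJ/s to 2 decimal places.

R = Σλ_iE_i / (1 + Σλ_ih_i)
Numerator: 0.1×4.1 + 0.19×5.9 = 1.531
Denominator: 1 + 0.1×17 + 0.19×18 = 6.12
R = 1.531/6.12 = 0.2502 kJ/s

0.25 kJ/s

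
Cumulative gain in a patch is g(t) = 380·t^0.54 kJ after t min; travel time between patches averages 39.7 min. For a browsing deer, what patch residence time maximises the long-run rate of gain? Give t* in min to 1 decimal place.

Optimal t* satisfies g'(t*) = g(t*)/(T + t*).
g'(t) = 0.54·380·t^-0.46. Setting 0.54·380·t^-0.46 = 380·t^0.54/(39.7+t) gives 0.54(39.7+t) = t, so 0.46·t = 0.54×39.7.
t* = 0.54×39.7/0.46 = 46.6 min.

46.6 min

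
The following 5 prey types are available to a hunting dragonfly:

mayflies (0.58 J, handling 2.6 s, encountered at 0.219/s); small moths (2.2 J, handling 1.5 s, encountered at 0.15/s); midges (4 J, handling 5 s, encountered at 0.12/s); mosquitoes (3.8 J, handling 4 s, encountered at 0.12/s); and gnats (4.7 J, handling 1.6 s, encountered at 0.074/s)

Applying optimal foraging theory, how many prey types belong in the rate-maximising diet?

4

Profitabilities (E/h, J/s): gnats 2.94, small moths 1.47, mosquitoes 0.95, midges 0.8, mayflies 0.223. Add prey in this order while the next type's profitability exceeds the intake rate on those already taken.
Rate on top 1: 0.311. small moths: 1.47 > 0.311 → include.
Rate on top 2: 0.5045. mosquitoes: 0.95 > 0.5045 → include.
Rate on top 3: 0.6218. midges: 0.8 > 0.6218 → include.
Rate on top 4: 0.6659. mayflies: 0.223 < 0.6659 → exclude; stop.
Optimal diet: gnats, small moths, mosquitoes, midges — 4 of 5 types.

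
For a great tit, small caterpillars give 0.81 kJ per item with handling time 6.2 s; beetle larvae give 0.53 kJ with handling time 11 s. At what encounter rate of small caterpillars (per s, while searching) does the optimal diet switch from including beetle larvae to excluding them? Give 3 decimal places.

The zero-one rule: include beetle larvae iff E₂/h₂ > λE₁/(1+λh₁). Equality gives the switch point.
λE₁h₂ = E₂ + λE₂h₁ ⇒ λ = E₂/(E₁h₂ − E₂h₁) = 0.53/(8.91 − 3.286) = 0.09424 per s.

0.094 per s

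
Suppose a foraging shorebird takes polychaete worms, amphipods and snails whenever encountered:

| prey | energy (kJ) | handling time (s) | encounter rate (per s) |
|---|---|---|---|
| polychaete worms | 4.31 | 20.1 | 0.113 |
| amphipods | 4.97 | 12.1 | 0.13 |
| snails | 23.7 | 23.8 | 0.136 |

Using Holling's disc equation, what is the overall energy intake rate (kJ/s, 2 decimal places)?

0.54 kJ/s

R = Σλ_iE_i / (1 + Σλ_ih_i)
Numerator: 0.113×4.31 + 0.13×4.97 + 0.136×23.7 = 4.356
Denominator: 1 + 0.113×20.1 + 0.13×12.1 + 0.136×23.8 = 8.081
R = 4.356/8.081 = 0.5391 kJ/s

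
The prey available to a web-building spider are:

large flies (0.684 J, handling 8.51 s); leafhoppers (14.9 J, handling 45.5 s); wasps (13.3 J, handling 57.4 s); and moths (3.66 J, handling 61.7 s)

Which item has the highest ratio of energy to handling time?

In descending order of E/h:
leafhoppers: 14.9/45.5 = 0.327 J/s
wasps: 13.3/57.4 = 0.232 J/s
large flies: 0.684/8.51 = 0.0804 J/s
moths: 3.66/61.7 = 0.0593 J/s

leafhoppers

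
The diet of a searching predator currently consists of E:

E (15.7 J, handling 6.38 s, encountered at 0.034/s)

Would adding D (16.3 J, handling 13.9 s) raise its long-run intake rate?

Yes

On E alone, R = ΣλE/(1+Σλh) = 0.5338/1.217 = 0.4386 J/s.
Profitability of D: 16.3/13.9 = 1.173 J/s.
Since 1.173 > R, including D increases the long-run rate.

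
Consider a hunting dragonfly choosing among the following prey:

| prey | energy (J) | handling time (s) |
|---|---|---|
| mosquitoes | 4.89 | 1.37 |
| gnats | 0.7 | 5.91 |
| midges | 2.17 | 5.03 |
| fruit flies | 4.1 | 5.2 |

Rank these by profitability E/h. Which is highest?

In descending order of E/h:
mosquitoes: 4.89/1.37 = 3.57 J/s
fruit flies: 4.1/5.2 = 0.788 J/s
midges: 2.17/5.03 = 0.431 J/s
gnats: 0.7/5.91 = 0.118 J/s

mosquitoes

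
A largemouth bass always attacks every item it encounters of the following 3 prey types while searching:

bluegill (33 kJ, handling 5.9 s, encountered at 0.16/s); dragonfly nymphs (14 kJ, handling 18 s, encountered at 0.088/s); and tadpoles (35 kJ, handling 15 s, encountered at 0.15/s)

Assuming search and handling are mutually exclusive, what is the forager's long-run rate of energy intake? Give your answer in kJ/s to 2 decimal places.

2.04 kJ/s

R = Σλ_iE_i / (1 + Σλ_ih_i)
Numerator: 0.16×33 + 0.088×14 + 0.15×35 = 11.76
Denominator: 1 + 0.16×5.9 + 0.088×18 + 0.15×15 = 5.778
R = 11.76/5.778 = 2.036 kJ/s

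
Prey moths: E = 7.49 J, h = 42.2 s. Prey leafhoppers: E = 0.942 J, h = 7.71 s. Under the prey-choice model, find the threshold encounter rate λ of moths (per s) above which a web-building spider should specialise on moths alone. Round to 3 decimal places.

0.052 per s

At the threshold, the rate on moths alone equals the profitability of leafhoppers: λ·7.49/(1 + λ·42.2) = 0.942/7.71 = 0.1222.
Rearranging, λ(7.49 − 0.1222×42.2) = 0.1222, so λ = 0.1222/2.334 = 0.05235 per s.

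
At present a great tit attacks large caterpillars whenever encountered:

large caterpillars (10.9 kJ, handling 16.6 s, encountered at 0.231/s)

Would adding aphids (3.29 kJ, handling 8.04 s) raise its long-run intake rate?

On large caterpillars alone, R = ΣλE/(1+Σλh) = 2.518/4.835 = 0.5208 kJ/s.
aphids: E/h = 3.29/8.04 = 0.4092 kJ/s.
0.4092 < 0.5208, so adding aphids would lower the average — exclude it.

No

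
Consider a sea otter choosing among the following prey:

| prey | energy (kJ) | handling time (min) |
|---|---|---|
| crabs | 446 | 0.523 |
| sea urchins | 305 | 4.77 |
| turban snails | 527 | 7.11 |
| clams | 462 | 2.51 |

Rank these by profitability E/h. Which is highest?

Profitability E/h (kJ/min): crabs = 446/0.523 = 853, sea urchins = 305/4.77 = 63.9, turban snails = 527/7.11 = 74.1, clams = 462/2.51 = 184.
Ranked: crabs > clams > turban snails > sea urchins.

crabs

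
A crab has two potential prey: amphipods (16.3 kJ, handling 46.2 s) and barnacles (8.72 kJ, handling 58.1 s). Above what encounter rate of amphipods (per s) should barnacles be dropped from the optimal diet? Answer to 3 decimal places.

At the threshold, the rate on amphipods alone equals the profitability of barnacles: λ·16.3/(1 + λ·46.2) = 8.72/58.1 = 0.1501.
Rearranging, λ(16.3 − 0.1501×46.2) = 0.1501, so λ = 0.1501/9.366 = 0.01602 per s.

0.016 per s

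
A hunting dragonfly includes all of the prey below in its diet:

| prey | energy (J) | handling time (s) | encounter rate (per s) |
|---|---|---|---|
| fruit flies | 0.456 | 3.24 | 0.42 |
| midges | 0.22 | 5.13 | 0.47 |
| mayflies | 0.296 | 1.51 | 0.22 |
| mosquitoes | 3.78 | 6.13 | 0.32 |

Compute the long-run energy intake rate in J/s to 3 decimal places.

0.222 J/s

Energy encountered per unit search time: 0.42×0.456 + 0.47×0.22 + 0.22×0.296 + 0.32×3.78 = 1.57 J/s.
Handling time per unit search time: 0.42×3.24 + 0.47×5.13 + 0.22×1.51 + 0.32×6.13 = 6.066.
Rate = 1.57/(1 + 6.066) = 0.2221 J/s.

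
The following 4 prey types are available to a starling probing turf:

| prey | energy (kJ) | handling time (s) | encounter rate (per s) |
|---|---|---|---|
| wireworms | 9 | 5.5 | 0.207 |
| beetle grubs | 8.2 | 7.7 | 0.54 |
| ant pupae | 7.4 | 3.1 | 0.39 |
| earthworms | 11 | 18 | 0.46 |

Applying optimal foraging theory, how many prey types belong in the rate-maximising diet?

Profitabilities (E/h, kJ/s): ant pupae 2.39, wireworms 1.64, beetle grubs 1.06, earthworms 0.611. Add prey in this order while the next type's profitability exceeds the intake rate on those already taken.
Rate on top 1: 1.306. wireworms: 1.64 > 1.306 → include.
Rate on top 2: 1.419. beetle grubs: 1.06 < 1.419 → exclude; stop.
Optimal diet: ant pupae, wireworms — 2 of 4 types.

2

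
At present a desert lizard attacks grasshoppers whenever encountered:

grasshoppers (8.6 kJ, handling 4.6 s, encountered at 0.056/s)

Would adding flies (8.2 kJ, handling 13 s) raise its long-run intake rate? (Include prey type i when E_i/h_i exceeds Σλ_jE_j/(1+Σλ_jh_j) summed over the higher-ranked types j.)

Current rate: (0.056×8.6)/(1 + 0.056×4.6) = 0.383 kJ/s.
flies: E/h = 8.2/13 = 0.6308 kJ/s.
0.6308 > 0.383, so adding flies raises the average — include it.

Yes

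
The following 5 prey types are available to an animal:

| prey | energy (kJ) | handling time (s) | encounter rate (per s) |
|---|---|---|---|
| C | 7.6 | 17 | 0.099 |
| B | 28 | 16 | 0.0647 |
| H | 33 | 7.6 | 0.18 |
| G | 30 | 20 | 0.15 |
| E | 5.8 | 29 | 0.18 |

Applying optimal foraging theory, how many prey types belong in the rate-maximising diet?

Rank by E/h (kJ/s): H 4.34, B 1.75, G 1.5, C 0.447, E 0.2. Include each in turn until the next type's E/h falls below the running intake rate.
Rate on top 1: 2.508. B: 1.75 < 2.508 → exclude; stop.
Optimal diet: H — 1 of 5 types.

1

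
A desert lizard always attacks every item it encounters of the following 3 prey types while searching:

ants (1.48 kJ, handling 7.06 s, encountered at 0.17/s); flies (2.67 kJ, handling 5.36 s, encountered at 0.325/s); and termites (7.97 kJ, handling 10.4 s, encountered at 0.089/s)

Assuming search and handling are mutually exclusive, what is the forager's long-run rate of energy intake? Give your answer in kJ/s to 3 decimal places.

0.376 kJ/s

Energy encountered per unit search time: 0.17×1.48 + 0.325×2.67 + 0.089×7.97 = 1.829 kJ/s.
Handling time per unit search time: 0.17×7.06 + 0.325×5.36 + 0.089×10.4 = 3.868.
Rate = 1.829/(1 + 3.868) = 0.3757 kJ/s.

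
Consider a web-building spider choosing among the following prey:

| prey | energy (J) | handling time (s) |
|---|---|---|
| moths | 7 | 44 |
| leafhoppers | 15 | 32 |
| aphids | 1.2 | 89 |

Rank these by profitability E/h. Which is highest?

In descending order of E/h:
leafhoppers: 15/32 = 0.469 J/s
moths: 7/44 = 0.159 J/s
aphids: 1.2/89 = 0.0135 J/s

leafhoppers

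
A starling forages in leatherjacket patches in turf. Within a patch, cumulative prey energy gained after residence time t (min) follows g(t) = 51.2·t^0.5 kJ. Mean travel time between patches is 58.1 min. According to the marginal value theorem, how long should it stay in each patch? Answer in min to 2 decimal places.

By the marginal value theorem, leave when the instantaneous gain rate g'(t) equals the habitat-wide average g(t)/(T + t).
g'(t) = 0.5·51.2·t^-0.5. Setting 0.5·51.2·t^-0.5 = 51.2·t^0.5/(58.1+t) gives 0.5(58.1+t) = t, so 0.50·t = 0.5×58.1.
t* = 0.5×58.1/0.50 = 58.1 min.

58.10 min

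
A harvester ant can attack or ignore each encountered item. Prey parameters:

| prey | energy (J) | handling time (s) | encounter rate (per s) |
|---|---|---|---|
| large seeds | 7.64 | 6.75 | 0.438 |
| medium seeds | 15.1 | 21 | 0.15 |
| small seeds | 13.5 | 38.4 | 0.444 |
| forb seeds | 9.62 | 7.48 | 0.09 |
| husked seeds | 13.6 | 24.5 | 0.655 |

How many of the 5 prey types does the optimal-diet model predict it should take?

Rank by E/h (J/s): forb seeds 1.29, large seeds 1.13, medium seeds 0.719, husked seeds 0.555, small seeds 0.352. Include each in turn until the next type's E/h falls below the running intake rate.
Rate on top 1: 0.5175. large seeds: 1.13 > 0.5175 → include.
Rate on top 2: 0.9098. medium seeds: 0.719 < 0.9098 → exclude; stop.
Optimal diet: forb seeds, large seeds — 2 of 5 types.

2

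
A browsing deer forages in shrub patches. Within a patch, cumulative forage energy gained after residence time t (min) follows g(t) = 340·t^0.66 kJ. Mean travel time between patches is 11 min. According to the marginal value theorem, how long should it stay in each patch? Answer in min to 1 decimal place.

21.4 min

Maximise g(t)/(T+t): set derivative to zero → g'(t)(T+t) = g(t).
g'(t) = 0.66·340·t^-0.34. Setting 0.66·340·t^-0.34 = 340·t^0.66/(11+t) gives 0.66(11+t) = t, so 0.34·t = 0.66×11.
t* = 0.66×11/0.34 = 21.35 min.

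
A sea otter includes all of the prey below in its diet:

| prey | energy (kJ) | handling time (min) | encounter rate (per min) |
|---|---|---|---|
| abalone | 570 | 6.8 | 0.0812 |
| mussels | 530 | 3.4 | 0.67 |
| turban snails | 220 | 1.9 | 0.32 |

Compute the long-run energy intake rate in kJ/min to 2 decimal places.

106.30 kJ/min

R = (0.0812×570 + 0.67×530 + 0.32×220) / (1 + 0.0812×6.8 + 0.67×3.4 + 0.32×1.9) = 471.8/4.438 = 106.3 kJ/min.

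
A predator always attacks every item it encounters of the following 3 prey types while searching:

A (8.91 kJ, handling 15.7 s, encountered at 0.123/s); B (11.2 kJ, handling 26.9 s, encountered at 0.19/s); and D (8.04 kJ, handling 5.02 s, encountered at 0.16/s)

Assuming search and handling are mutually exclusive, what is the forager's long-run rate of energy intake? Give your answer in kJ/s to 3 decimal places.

Energy encountered per unit search time: 0.123×8.91 + 0.19×11.2 + 0.16×8.04 = 4.51 kJ/s.
Handling time per unit search time: 0.123×15.7 + 0.19×26.9 + 0.16×5.02 = 7.845.
Rate = 4.51/(1 + 7.845) = 0.5099 kJ/s.

0.510 kJ/s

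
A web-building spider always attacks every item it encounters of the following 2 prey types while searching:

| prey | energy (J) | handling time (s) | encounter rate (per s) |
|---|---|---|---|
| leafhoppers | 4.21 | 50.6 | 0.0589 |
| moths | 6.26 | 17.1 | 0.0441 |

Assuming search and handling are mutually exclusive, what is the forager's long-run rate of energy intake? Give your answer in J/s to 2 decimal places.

0.11 J/s

R = (0.0589×4.21 + 0.0441×6.26) / (1 + 0.0589×50.6 + 0.0441×17.1) = 0.524/4.734 = 0.1107 J/s.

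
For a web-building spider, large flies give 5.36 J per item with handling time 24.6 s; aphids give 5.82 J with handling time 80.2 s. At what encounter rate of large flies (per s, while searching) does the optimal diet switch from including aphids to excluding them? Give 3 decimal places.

At the threshold, the rate on large flies alone equals the profitability of aphids: λ·5.36/(1 + λ·24.6) = 5.82/80.2 = 0.07257.
Rearranging, λ(5.36 − 0.07257×24.6) = 0.07257, so λ = 0.07257/3.575 = 0.0203 per s.

0.020 per s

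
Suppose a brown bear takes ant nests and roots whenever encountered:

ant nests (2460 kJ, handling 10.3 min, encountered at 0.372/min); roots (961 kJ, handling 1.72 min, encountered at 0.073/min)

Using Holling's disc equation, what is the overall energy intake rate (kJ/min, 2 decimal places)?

198.76 kJ/min

Energy encountered per unit search time: 0.372×2460 + 0.073×961 = 985.3 kJ/min.
Handling time per unit search time: 0.372×10.3 + 0.073×1.72 = 3.957.
Rate = 985.3/(1 + 3.957) = 198.8 kJ/min.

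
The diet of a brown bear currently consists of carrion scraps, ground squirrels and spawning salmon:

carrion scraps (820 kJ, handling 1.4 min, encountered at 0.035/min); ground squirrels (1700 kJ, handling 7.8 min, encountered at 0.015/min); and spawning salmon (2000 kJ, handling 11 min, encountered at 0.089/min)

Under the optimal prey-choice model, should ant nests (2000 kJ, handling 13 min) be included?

Yes

On carrion scraps, ground squirrels and spawning salmon alone, R = ΣλE/(1+Σλh) = 232.2/2.145 = 108.3 kJ/min.
ant nests: E/h = 2000/13 = 153.8 kJ/min.
153.8 > 108.3, so adding ant nests raises the average — include it.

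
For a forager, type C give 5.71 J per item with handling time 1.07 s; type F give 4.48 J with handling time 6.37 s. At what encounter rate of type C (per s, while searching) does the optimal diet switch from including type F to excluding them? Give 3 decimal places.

0.142 per s

Drop type F once their profitability E₂/h₂ falls below the rate achievable on type C alone: E₂/h₂ = λE₁/(1 + λh₁).
Solve for λ: λE₁h₂ = E₂(1 + λh₁) → λ(E₁h₂ − E₂h₁) = E₂ → λ = E₂/(E₁h₂ − E₂h₁).
λ = 4.48/(5.71×6.37 − 4.48×1.07) = 4.48/31.58 = 0.1419 per s.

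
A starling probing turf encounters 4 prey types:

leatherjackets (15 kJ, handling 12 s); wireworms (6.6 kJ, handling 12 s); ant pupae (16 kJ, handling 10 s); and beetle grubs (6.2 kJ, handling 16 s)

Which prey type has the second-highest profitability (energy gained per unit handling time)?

In descending order of E/h:
ant pupae: 16/10 = 1.6 kJ/s
leatherjackets: 15/12 = 1.25 kJ/s
wireworms: 6.6/12 = 0.55 kJ/s
beetle grubs: 6.2/16 = 0.388 kJ/s

leatherjackets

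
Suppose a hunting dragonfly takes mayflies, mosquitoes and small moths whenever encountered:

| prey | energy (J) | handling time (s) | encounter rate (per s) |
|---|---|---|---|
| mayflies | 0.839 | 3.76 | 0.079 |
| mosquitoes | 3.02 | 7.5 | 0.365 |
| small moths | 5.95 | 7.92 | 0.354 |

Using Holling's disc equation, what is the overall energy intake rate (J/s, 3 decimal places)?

0.479 J/s

R = (0.079×0.839 + 0.365×3.02 + 0.354×5.95) / (1 + 0.079×3.76 + 0.365×7.5 + 0.354×7.92) = 3.275/6.838 = 0.4789 J/s.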